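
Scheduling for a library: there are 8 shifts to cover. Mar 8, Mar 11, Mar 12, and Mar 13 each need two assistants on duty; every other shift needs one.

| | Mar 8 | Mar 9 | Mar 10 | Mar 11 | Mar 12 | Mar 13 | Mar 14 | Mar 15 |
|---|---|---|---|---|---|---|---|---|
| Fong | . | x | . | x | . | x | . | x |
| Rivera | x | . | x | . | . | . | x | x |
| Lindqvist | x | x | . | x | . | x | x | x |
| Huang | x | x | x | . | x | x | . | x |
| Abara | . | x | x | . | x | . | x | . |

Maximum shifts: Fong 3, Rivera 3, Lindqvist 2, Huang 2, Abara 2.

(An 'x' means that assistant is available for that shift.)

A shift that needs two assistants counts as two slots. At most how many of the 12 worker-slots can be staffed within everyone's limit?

12

Total capacity across all assistants is 3+3+2+2+2 = 12, and 12 slots are needed, so at most 12 can be filled.
An assignment achieving 12: Mar 8→Rivera+Lindqvist, Mar 9→Abara, Mar 10→Rivera, Mar 11→Fong+Lindqvist, Mar 12→Huang+Abara, Mar 13→Fong+Huang, Mar 14→Rivera, Mar 15→Fong.
Loads: Fong 3/3, Rivera 3/3, Lindqvist 2/2, Huang 2/2, Abara 2/2.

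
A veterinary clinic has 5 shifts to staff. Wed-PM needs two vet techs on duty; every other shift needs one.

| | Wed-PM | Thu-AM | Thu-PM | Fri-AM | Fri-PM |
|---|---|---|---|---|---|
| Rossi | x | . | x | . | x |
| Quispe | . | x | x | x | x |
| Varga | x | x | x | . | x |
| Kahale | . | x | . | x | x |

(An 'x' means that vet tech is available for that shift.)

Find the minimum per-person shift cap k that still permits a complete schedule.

2

With 4 vet techs and 6 worker-slots to fill, someone must work at least ⌈6/4⌉ = 2 shifts, so k ≥ 2.
k = 2 works: Wed-PM→Rossi+Varga, Thu-AM→Quispe, Thu-PM→Rossi, Fri-AM→Quispe, Fri-PM→Varga.
Loads: Rossi 2, Quispe 2, Varga 2, Kahale 0 — all ≤ 2.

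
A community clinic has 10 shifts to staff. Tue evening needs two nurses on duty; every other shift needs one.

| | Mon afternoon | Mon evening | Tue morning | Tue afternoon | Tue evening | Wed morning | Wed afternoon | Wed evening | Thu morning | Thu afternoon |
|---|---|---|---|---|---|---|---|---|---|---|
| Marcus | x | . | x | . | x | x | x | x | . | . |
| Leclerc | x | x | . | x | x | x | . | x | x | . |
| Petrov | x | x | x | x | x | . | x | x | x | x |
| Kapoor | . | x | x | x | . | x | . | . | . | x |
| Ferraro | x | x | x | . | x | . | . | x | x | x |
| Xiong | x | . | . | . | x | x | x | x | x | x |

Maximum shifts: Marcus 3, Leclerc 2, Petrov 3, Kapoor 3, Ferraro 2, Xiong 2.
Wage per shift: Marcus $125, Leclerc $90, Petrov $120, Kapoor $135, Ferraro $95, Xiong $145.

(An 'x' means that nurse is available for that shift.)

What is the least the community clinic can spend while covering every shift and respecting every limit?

Picking the cheapest available nurse for each shift independently would cost $1035, but that ignores the shift limits.
An optimal schedule: Mon afternoon→Petrov, Mon evening→Leclerc, Tue morning→Ferraro, Tue afternoon→Leclerc, Tue evening→Petrov+Marcus, Wed morning→Marcus, Wed afternoon→Petrov, Wed evening→Marcus, Thu morning→Ferraro, Thu afternoon→Kapoor.
Total: 120 + 90 + 95 + 90 + 120 + 125 + 125 + 120 + 125 + 95 + 135 = $1240.

$1240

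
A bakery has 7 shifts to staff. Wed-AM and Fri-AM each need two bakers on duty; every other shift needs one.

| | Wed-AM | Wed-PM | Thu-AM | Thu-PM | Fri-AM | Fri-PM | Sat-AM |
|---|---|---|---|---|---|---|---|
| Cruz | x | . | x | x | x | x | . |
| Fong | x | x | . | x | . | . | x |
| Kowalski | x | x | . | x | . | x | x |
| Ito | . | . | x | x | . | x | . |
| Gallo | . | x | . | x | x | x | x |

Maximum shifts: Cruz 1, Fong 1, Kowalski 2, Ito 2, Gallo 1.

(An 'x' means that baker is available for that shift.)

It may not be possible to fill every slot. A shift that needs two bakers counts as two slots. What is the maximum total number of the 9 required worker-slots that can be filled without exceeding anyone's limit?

7

Total capacity across all bakers is 1+1+2+2+1 = 7, and 9 slots are needed, so at most 7 can be filled.
An assignment achieving 7: Wed-AM→Fong+Kowalski, Wed-PM→Kowalski, Thu-AM→Cruz, Thu-PM→Ito, Fri-AM→Gallo, Fri-PM→Ito.
Loads: Cruz 1/1, Fong 1/1, Kowalski 2/2, Ito 2/2, Gallo 1/1.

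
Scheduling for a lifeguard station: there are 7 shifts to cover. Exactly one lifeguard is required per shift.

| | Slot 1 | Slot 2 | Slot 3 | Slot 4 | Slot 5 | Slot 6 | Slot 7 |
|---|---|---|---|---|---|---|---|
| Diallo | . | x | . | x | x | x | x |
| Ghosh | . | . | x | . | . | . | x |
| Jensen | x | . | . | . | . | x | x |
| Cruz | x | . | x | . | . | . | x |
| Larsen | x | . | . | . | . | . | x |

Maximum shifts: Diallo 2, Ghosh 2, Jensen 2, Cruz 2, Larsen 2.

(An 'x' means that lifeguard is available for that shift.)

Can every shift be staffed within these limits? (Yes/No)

No

Total capacity is 10 and 7 slots are needed, so capacity alone doesn't rule it out.
Shifts {Slot 2, Slot 4, Slot 5} need 3 worker-slots in total, but the lifeguards available for any of those shifts (Diallo) can supply at most 2 among them. So no valid schedule exists.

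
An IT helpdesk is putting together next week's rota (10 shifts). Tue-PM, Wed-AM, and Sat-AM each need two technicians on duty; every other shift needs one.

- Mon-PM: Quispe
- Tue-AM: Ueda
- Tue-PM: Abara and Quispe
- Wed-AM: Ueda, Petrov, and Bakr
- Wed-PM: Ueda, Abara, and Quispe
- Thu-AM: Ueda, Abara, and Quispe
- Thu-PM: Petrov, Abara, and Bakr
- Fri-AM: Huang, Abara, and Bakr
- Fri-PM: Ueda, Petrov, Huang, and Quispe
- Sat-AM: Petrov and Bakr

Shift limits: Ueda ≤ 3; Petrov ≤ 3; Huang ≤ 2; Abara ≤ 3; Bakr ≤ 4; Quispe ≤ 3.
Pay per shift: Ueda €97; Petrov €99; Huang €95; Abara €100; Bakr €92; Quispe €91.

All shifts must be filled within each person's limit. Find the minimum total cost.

€1226

Mon-PM can only be covered by Quispe, so that assignment is forced.
Tue-AM can only be covered by Ueda, so that assignment is forced.
Tue-PM can only be covered by Abara and Quispe, so that assignment is forced.
Picking the cheapest available technician for each shift independently would cost €1216, but that ignores the shift limits.
An optimal schedule: Mon-PM→Quispe, Tue-AM→Ueda, Tue-PM→Quispe+Abara, Wed-AM→Bakr+Ueda, Wed-PM→Quispe, Thu-AM→Ueda, Thu-PM→Bakr, Fri-AM→Bakr, Fri-PM→Huang, Sat-AM→Bakr+Petrov.
Total: 91 + 97 + 91 + 100 + 92 + 97 + 91 + 97 + 92 + 92 + 95 + 92 + 99 = €1226.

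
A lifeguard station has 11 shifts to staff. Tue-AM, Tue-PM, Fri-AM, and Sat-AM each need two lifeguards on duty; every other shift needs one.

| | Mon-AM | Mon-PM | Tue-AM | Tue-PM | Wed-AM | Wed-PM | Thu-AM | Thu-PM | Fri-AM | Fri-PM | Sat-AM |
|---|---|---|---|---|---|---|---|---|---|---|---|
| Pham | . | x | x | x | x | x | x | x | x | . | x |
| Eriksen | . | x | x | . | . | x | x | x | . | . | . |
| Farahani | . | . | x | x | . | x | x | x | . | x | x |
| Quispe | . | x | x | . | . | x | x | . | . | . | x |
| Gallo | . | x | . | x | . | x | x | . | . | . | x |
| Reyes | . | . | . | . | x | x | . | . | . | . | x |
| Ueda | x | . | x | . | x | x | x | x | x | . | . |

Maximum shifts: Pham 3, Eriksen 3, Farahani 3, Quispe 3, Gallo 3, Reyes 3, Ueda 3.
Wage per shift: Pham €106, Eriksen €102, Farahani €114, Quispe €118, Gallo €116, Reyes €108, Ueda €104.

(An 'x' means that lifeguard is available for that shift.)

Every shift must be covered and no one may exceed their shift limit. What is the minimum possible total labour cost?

€1602

Mon-AM can only be covered by Ueda, so that assignment is forced.
Fri-AM can only be covered by Pham and Ueda, so that assignment is forced.
Fri-PM can only be covered by Farahani, so that assignment is forced.
Picking the cheapest available lifeguard for each shift independently would cost €1580, but that ignores the shift limits.
An optimal schedule: Mon-AM→Ueda, Mon-PM→Eriksen, Tue-AM→Ueda+Pham, Tue-PM→Pham+Farahani, Wed-AM→Reyes, Wed-PM→Reyes, Thu-AM→Eriksen, Thu-PM→Eriksen, Fri-AM→Ueda+Pham, Fri-PM→Farahani, Sat-AM→Reyes+Farahani.
Total: 104 + 102 + 104 + 106 + 106 + 114 + 108 + 108 + 102 + 102 + 104 + 106 + 114 + 108 + 114 = €1602.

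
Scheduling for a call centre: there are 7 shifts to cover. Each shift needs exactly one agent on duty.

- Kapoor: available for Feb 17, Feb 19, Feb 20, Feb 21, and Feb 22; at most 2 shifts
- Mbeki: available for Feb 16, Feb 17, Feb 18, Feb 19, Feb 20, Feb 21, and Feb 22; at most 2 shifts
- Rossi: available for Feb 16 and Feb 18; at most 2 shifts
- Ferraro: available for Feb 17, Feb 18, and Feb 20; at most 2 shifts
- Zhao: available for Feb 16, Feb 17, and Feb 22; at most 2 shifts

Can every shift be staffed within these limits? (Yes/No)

Yes

One valid schedule: Feb 16→Mbeki, Feb 17→Ferraro, Feb 18→Mbeki, Feb 19→Kapoor, Feb 20→Ferraro, Feb 21→Kapoor, Feb 22→Zhao.
Loads: Kapoor 2/2, Mbeki 2/2, Rossi 0/2, Ferraro 2/2, Zhao 1/2 — all within limits.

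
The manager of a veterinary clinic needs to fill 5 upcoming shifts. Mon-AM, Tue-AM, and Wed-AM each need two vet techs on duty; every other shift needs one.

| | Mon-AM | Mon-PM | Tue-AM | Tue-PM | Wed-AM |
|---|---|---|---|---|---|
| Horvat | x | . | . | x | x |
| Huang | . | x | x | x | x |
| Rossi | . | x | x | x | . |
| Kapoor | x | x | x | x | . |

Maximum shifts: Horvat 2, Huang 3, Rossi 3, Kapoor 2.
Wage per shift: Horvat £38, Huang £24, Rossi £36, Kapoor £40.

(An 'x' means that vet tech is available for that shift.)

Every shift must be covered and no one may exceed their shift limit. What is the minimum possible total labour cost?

£260

Mon-AM can only be covered by Horvat and Kapoor, so that assignment is forced.
Wed-AM can only be covered by Horvat and Huang, so that assignment is forced.
Picking the cheapest available vet tech for each shift independently would cost £248, but that ignores the shift limits.
An optimal schedule: Mon-AM→Horvat+Kapoor, Mon-PM→Huang, Tue-AM→Huang+Rossi, Tue-PM→Rossi, Wed-AM→Horvat+Huang.
Total: 38 + 40 + 24 + 24 + 36 + 36 + 38 + 24 = £260.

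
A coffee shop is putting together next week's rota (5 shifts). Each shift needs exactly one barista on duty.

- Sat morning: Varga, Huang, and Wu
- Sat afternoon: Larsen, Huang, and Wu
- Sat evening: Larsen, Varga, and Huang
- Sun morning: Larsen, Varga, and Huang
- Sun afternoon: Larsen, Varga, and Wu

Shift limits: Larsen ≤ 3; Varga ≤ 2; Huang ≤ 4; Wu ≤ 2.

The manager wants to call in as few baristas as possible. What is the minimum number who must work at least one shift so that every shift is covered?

2

5 slots to fill and no one can take more than 4, so at least ⌈5/4⌉ = 2 baristas are needed.
Larsen and Varga alone can cover everything: Sat morning→Varga, Sat afternoon→Larsen, Sat evening→Larsen, Sun morning→Larsen, Sun afternoon→Varga.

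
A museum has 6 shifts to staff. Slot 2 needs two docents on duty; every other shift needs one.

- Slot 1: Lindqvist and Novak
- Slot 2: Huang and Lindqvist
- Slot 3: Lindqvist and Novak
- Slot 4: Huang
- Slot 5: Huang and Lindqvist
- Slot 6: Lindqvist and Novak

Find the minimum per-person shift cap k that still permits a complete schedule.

With 3 docents and 7 worker-slots to fill, someone must work at least ⌈7/3⌉ = 3 shifts, so k ≥ 3.
k = 3 works: Slot 1→Lindqvist, Slot 2→Huang+Lindqvist, Slot 3→Lindqvist, Slot 4→Huang, Slot 5→Huang, Slot 6→Novak.
Loads: Huang 3, Lindqvist 3, Novak 1 — all ≤ 3.

3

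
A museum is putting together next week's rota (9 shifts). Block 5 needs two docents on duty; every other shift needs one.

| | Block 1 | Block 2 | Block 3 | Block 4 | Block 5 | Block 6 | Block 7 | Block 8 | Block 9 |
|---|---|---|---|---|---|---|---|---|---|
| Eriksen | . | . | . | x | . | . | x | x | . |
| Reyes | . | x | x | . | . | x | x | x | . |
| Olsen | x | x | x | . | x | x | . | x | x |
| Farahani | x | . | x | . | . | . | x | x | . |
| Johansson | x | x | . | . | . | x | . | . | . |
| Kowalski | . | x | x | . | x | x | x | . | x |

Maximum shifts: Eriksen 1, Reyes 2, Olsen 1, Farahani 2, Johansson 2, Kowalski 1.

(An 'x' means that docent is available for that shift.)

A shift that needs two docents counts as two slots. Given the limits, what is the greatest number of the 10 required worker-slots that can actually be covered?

Total capacity across all docents is 1+2+1+2+2+1 = 9, and 10 slots are needed, so at most 9 can be filled.
An assignment achieving 9: Block 1→Farahani, Block 2→Johansson, Block 3→Reyes, Block 4→Eriksen, Block 5→Olsen+Kowalski, Block 6→Johansson, Block 7→Reyes, Block 8→Farahani.
Loads: Eriksen 1/1, Reyes 2/2, Olsen 1/1, Farahani 2/2, Johansson 2/2, Kowalski 1/1.

9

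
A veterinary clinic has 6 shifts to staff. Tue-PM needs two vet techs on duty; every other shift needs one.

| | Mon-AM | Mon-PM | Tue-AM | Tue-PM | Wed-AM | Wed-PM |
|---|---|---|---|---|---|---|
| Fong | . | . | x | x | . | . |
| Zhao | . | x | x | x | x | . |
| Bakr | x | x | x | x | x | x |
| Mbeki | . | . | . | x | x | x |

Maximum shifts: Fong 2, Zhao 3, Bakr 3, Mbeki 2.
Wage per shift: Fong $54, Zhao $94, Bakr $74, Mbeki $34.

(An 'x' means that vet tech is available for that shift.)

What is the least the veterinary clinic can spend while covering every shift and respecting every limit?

Mon-AM can only be covered by Bakr, so that assignment is forced.
Picking the cheapest available vet tech for each shift independently would cost $358, but that ignores the shift limits.
An optimal schedule: Mon-AM→Bakr, Mon-PM→Bakr, Tue-AM→Fong, Tue-PM→Fong+Bakr, Wed-AM→Mbeki, Wed-PM→Mbeki.
Total: 74 + 74 + 54 + 54 + 74 + 34 + 34 = $398.

$398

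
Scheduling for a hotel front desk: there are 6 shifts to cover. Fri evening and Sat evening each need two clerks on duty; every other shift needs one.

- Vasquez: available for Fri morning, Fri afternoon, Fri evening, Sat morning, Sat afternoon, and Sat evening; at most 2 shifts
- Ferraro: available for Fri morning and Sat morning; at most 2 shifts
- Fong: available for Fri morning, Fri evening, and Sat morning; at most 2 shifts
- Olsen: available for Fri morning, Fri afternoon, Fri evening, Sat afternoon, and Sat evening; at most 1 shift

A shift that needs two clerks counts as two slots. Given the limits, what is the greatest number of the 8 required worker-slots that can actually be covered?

Total capacity across all clerks is 2+2+2+1 = 7, and 8 slots are needed, so at most 7 can be filled.
Shifts {Fri afternoon, Fri evening, Sat evening} need 5 slots but only Vasquez, Fong, and Olsen are available for them, supplying at most 4 — so at least 1 slot must go unfilled.
An assignment achieving 6: Fri morning→Ferraro, Fri afternoon→Vasquez, Fri evening→Fong, Sat morning→Ferraro, Sat afternoon→Vasquez, Sat evening→Olsen.
Loads: Vasquez 2/2, Ferraro 2/2, Fong 1/2, Olsen 1/1.

6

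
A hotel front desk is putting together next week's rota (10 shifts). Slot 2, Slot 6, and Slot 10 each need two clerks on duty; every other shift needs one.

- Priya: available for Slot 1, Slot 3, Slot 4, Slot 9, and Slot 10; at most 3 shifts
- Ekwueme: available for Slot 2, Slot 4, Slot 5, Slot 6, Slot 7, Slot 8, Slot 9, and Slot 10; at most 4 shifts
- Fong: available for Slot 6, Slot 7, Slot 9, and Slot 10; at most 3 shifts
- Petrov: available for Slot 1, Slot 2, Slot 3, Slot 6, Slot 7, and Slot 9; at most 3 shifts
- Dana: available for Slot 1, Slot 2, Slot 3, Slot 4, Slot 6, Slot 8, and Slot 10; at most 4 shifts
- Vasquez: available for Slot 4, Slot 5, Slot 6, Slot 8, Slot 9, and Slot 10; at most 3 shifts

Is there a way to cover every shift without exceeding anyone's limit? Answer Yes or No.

Yes

One valid schedule: Slot 1→Priya, Slot 2→Ekwueme+Petrov, Slot 3→Priya, Slot 4→Priya, Slot 5→Ekwueme, Slot 6→Fong+Petrov, Slot 7→Ekwueme, Slot 8→Ekwueme, Slot 9→Fong, Slot 10→Fong+Dana.
Loads: Priya 3/3, Ekwueme 4/4, Fong 3/3, Petrov 2/3, Dana 1/4, Vasquez 0/3 — all within limits.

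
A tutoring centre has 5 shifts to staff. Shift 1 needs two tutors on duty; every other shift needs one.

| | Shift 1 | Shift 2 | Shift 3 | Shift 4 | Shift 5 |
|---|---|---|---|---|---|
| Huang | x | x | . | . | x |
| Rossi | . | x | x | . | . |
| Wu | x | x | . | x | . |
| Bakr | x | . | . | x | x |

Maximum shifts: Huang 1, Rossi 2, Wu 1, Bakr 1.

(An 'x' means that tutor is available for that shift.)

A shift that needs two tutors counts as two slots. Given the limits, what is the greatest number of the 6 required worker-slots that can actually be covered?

5

Total capacity across all tutors is 1+2+1+1 = 5, and 6 slots are needed, so at most 5 can be filled.
An assignment achieving 5: Shift 1→Bakr, Shift 2→Rossi, Shift 3→Rossi, Shift 4→Wu, Shift 5→Huang.
Loads: Huang 1/1, Rossi 2/2, Wu 1/1, Bakr 1/1.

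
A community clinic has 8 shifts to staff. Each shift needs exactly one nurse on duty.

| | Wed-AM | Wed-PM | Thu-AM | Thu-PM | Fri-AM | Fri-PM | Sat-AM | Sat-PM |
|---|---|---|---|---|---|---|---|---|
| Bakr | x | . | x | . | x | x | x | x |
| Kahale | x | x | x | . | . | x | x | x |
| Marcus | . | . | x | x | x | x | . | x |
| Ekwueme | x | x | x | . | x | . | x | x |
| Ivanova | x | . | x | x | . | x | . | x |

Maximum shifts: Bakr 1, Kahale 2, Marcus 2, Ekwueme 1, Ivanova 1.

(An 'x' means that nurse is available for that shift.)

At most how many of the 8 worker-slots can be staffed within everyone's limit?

Total capacity across all nurses is 1+2+2+1+1 = 7, and 8 slots are needed, so at most 7 can be filled.
An assignment achieving 7: Wed-AM→Ekwueme, Wed-PM→Kahale, Thu-AM→Ivanova, Thu-PM→Marcus, Fri-AM→Bakr, Fri-PM→Marcus, Sat-AM→Kahale.
Loads: Bakr 1/1, Kahale 2/2, Marcus 2/2, Ekwueme 1/1, Ivanova 1/1.

7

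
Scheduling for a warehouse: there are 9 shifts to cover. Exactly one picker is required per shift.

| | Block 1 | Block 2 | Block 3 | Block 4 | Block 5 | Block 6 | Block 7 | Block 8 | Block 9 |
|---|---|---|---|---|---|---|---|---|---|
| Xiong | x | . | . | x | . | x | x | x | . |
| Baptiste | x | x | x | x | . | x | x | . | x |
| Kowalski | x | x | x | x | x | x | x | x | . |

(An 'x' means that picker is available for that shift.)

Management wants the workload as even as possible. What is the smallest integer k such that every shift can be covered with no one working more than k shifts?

With 3 pickers and 9 worker-slots to fill, someone must work at least ⌈9/3⌉ = 3 shifts, so k ≥ 3.
k = 3 works: Block 1→Xiong, Block 2→Baptiste, Block 3→Baptiste, Block 4→Xiong, Block 5→Kowalski, Block 6→Kowalski, Block 7→Kowalski, Block 8→Xiong, Block 9→Baptiste.
Loads: Xiong 3, Baptiste 3, Kowalski 3 — all ≤ 3.

3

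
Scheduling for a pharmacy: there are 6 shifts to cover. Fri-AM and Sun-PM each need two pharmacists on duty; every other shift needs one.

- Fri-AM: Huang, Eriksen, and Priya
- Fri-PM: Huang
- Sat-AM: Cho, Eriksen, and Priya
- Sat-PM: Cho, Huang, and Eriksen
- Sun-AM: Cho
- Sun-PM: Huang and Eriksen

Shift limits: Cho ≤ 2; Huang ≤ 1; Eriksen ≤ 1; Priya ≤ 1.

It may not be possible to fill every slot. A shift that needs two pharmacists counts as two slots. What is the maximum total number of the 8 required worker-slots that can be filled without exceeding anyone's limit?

5

Total capacity across all pharmacists is 2+1+1+1 = 5, and 8 slots are needed, so at most 5 can be filled.
An assignment achieving 5: Fri-AM→Priya, Fri-PM→Huang, Sat-AM→Cho, Sun-AM→Cho, Sun-PM→Eriksen.
Loads: Cho 2/2, Huang 1/1, Eriksen 1/1, Priya 1/1.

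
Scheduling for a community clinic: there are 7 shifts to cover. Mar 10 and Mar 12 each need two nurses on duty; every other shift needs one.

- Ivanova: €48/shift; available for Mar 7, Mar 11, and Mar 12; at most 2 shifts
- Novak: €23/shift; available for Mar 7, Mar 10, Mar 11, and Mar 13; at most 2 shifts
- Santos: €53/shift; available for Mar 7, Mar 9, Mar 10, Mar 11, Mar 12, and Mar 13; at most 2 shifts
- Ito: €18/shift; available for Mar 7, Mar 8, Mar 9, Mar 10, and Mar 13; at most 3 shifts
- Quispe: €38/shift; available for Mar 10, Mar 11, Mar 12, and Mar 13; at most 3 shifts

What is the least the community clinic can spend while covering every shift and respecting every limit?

Mar 8 can only be covered by Ito, so that assignment is forced.
Picking the cheapest available nurse for each shift independently would cost €222, but that ignores the shift limits.
An optimal schedule: Mar 7→Ito, Mar 8→Ito, Mar 9→Ito, Mar 10→Novak+Quispe, Mar 11→Novak, Mar 12→Quispe+Ivanova, Mar 13→Quispe.
Total: 18 + 18 + 18 + 23 + 38 + 23 + 38 + 48 + 38 = €262.

€262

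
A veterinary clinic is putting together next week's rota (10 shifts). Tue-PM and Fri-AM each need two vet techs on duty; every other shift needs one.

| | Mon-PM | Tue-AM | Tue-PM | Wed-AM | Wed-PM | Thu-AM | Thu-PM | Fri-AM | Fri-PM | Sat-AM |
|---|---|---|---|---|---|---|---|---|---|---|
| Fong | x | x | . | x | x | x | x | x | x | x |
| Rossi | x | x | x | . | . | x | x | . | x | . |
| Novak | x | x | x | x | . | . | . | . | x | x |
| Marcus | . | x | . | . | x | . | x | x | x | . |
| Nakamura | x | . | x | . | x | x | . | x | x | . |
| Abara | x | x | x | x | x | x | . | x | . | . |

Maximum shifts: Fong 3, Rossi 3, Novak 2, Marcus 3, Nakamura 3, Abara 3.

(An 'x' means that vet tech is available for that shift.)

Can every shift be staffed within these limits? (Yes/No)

One valid schedule: Mon-PM→Rossi, Tue-AM→Rossi, Tue-PM→Novak+Nakamura, Wed-AM→Fong, Wed-PM→Marcus, Thu-AM→Rossi, Thu-PM→Fong, Fri-AM→Marcus+Nakamura, Fri-PM→Novak, Sat-AM→Fong.
Loads: Fong 3/3, Rossi 3/3, Novak 2/2, Marcus 2/3, Nakamura 2/3, Abara 0/3 — all within limits.

Yes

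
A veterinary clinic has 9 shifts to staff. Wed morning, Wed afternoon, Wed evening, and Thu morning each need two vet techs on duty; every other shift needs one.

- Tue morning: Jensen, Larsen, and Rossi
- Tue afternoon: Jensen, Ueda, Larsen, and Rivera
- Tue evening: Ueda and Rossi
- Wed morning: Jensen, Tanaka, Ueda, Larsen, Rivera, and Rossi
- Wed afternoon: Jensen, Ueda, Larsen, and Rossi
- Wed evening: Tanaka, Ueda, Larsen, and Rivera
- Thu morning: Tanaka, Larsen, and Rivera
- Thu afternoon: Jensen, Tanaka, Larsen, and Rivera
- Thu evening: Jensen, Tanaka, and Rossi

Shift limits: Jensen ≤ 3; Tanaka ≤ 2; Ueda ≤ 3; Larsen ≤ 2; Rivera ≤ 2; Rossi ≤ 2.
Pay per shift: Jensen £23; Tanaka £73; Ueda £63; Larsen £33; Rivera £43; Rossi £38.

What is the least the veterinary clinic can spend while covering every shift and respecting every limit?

£559

Picking the cheapest available vet tech for each shift independently would cost £394, but that ignores the shift limits.
An optimal schedule: Tue morning→Jensen, Tue afternoon→Jensen, Tue evening→Rossi, Wed morning→Ueda+Tanaka, Wed afternoon→Rossi+Ueda, Wed evening→Rivera+Ueda, Thu morning→Larsen+Rivera, Thu afternoon→Larsen, Thu evening→Jensen.
Total: 23 + 23 + 38 + 63 + 73 + 38 + 63 + 43 + 63 + 33 + 43 + 33 + 23 = £559.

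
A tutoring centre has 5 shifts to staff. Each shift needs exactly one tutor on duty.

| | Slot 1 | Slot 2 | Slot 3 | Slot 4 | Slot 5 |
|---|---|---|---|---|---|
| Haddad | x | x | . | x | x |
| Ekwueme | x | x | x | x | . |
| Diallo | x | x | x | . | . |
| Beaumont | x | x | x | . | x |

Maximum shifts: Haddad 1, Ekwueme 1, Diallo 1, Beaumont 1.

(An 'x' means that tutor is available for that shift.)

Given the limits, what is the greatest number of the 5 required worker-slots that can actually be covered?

4

Total capacity across all tutors is 1+1+1+1 = 4, and 5 slots are needed, so at most 4 can be filled.
An assignment achieving 4: Slot 1→Diallo, Slot 3→Ekwueme, Slot 4→Haddad, Slot 5→Beaumont.
Loads: Haddad 1/1, Ekwueme 1/1, Diallo 1/1, Beaumont 1/1.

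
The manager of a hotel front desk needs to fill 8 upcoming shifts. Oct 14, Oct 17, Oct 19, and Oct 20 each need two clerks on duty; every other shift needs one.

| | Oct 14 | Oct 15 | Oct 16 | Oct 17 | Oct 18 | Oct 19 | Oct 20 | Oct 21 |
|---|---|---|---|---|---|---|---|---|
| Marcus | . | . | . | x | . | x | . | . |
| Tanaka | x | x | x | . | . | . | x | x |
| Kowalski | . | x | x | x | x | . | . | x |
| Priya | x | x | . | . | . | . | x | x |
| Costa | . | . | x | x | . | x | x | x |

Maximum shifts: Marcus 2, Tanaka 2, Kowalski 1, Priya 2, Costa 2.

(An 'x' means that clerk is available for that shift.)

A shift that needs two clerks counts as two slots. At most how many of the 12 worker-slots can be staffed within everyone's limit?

Total capacity across all clerks is 2+2+1+2+2 = 9, and 12 slots are needed, so at most 9 can be filled.
An assignment achieving 9: Oct 14→Tanaka+Priya, Oct 15→Tanaka, Oct 16→Costa, Oct 17→Marcus, Oct 18→Kowalski, Oct 19→Marcus+Costa, Oct 20→Priya.
Loads: Marcus 2/2, Tanaka 2/2, Kowalski 1/1, Priya 2/2, Costa 2/2.

9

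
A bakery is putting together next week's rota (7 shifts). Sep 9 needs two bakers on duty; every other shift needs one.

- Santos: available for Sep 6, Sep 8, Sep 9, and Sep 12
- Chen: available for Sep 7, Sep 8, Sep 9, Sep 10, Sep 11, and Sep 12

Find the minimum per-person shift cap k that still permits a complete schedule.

With 2 bakers and 8 worker-slots to fill, someone must work at least ⌈8/2⌉ = 4 shifts, so k ≥ 4.
k = 4 works: Sep 6→Santos, Sep 7→Chen, Sep 8→Santos, Sep 9→Santos+Chen, Sep 10→Chen, Sep 11→Chen, Sep 12→Santos.
Loads: Santos 4, Chen 4 — all ≤ 4.

4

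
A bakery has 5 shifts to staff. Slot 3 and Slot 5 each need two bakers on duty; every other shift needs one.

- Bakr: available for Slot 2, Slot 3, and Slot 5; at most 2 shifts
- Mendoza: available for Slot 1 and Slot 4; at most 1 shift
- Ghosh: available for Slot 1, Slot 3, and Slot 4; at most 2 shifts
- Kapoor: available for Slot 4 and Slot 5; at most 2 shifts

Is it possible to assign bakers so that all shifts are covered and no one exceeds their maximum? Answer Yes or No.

No

Total capacity is 7 and 7 slots are needed, so capacity alone doesn't rule it out.
Shifts {Slot 2, Slot 3, Slot 5} need 5 worker-slots in total, but the bakers available for any of those shifts (Bakr, Ghosh, and Kapoor) can supply at most 4 among them. So no valid schedule exists.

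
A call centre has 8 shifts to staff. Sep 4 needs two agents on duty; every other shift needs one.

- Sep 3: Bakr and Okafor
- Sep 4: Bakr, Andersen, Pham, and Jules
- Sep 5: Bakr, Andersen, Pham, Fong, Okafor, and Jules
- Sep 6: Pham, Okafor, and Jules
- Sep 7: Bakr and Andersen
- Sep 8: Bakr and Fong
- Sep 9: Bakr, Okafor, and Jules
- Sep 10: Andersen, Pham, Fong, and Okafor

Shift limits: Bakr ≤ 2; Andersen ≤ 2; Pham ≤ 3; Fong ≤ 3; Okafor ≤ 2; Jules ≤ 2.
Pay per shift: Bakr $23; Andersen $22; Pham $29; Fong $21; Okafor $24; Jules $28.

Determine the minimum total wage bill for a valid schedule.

Picking the cheapest available agent for each shift independently would cost $200, but that ignores the shift limits.
An optimal schedule: Sep 3→Bakr, Sep 4→Andersen+Bakr, Sep 5→Fong, Sep 6→Okafor, Sep 7→Andersen, Sep 8→Fong, Sep 9→Okafor, Sep 10→Fong.
Total: 23 + 22 + 23 + 21 + 24 + 22 + 21 + 24 + 21 = $201.

$201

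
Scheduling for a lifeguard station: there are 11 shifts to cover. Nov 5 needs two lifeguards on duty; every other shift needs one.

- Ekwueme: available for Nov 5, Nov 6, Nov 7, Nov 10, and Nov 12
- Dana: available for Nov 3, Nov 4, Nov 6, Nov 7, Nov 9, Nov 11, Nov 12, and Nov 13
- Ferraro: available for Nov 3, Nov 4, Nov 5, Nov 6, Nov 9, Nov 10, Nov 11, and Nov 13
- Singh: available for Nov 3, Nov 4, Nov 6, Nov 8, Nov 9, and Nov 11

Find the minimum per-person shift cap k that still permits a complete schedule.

3

With 4 lifeguards and 12 worker-slots to fill, someone must work at least ⌈12/4⌉ = 3 shifts, so k ≥ 3.
k = 3 works: Nov 3→Dana, Nov 4→Ferraro, Nov 5→Ekwueme+Ferraro, Nov 6→Singh, Nov 7→Ekwueme, Nov 8→Singh, Nov 9→Ferraro, Nov 10→Ekwueme, Nov 11→Singh, Nov 12→Dana, Nov 13→Dana.
Loads: Ekwueme 3, Dana 3, Ferraro 3, Singh 3 — all ≤ 3.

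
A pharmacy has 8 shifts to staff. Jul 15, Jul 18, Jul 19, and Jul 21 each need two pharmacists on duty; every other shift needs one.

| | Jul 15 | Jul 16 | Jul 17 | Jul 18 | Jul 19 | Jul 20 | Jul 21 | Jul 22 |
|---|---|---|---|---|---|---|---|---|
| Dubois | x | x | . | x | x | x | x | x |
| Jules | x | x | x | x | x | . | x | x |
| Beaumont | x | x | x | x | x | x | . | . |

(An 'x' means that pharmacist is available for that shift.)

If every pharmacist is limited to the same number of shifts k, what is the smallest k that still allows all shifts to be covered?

4

With 3 pharmacists and 12 worker-slots to fill, someone must work at least ⌈12/3⌉ = 4 shifts, so k ≥ 4.
k = 4 works: Jul 15→Dubois+Beaumont, Jul 16→Beaumont, Jul 17→Jules, Jul 18→Jules+Beaumont, Jul 19→Jules+Beaumont, Jul 20→Dubois, Jul 21→Dubois+Jules, Jul 22→Dubois.
Loads: Dubois 4, Jules 4, Beaumont 4 — all ≤ 4.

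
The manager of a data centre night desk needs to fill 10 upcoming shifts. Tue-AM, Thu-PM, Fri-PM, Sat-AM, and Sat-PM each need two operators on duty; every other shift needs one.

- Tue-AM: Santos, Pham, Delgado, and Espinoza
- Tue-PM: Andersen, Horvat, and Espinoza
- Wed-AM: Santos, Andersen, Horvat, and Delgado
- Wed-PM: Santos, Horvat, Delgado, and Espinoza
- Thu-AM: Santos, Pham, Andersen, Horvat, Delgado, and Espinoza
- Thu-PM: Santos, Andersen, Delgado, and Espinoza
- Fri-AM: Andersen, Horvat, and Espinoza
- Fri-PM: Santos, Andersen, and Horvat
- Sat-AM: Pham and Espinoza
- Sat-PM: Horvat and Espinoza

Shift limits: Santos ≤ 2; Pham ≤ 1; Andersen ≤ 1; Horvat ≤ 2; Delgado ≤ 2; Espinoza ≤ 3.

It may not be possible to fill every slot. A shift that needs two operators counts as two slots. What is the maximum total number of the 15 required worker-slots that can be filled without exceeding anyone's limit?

Total capacity across all operators is 2+1+1+2+2+3 = 11, and 15 slots are needed, so at most 11 can be filled.
An assignment achieving 11: Tue-AM→Santos+Delgado, Tue-PM→Andersen, Wed-AM→Delgado, Wed-PM→Espinoza, Fri-AM→Horvat, Fri-PM→Santos, Sat-AM→Pham+Espinoza, Sat-PM→Horvat+Espinoza.
Loads: Santos 2/2, Pham 1/1, Andersen 1/1, Horvat 2/2, Delgado 2/2, Espinoza 3/3.

11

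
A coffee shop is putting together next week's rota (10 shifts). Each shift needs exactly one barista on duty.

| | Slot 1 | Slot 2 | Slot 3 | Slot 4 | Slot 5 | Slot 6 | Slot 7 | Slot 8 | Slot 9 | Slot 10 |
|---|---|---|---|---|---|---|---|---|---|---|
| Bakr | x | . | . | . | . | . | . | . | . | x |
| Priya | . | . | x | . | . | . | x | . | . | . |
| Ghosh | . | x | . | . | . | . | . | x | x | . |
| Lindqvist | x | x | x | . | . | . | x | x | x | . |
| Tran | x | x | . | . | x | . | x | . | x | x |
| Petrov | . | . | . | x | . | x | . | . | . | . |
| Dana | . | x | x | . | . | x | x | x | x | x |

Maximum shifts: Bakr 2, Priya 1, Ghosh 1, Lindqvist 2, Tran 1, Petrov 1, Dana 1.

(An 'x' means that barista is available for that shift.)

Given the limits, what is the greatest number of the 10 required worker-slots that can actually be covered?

9

Total capacity across all baristas is 2+1+1+2+1+1+1 = 9, and 10 slots are needed, so at most 9 can be filled.
An assignment achieving 9: Slot 1→Bakr, Slot 2→Lindqvist, Slot 3→Priya, Slot 4→Petrov, Slot 5→Tran, Slot 6→Dana, Slot 7→Lindqvist, Slot 8→Ghosh, Slot 10→Bakr.
Loads: Bakr 2/2, Priya 1/1, Ghosh 1/1, Lindqvist 2/2, Tran 1/1, Petrov 1/1, Dana 1/1.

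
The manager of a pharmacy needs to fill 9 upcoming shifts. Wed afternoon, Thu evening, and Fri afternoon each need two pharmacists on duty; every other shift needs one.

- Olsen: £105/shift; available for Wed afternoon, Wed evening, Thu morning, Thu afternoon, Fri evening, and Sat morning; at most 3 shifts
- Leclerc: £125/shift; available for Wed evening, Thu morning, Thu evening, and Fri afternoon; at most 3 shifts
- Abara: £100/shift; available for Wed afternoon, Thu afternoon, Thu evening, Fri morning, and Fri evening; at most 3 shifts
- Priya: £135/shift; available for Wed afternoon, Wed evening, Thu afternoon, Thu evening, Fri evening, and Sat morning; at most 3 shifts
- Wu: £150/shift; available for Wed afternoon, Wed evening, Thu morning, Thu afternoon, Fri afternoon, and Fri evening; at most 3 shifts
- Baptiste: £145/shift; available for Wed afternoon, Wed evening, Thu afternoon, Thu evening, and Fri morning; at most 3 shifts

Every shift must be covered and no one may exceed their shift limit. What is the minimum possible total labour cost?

£1410

Fri afternoon can only be covered by Leclerc and Wu, so that assignment is forced.
Picking the cheapest available pharmacist for each shift independently would cost £1320, but that ignores the shift limits.
An optimal schedule: Wed afternoon→Olsen+Priya, Wed evening→Leclerc, Thu morning→Olsen, Thu afternoon→Abara, Thu evening→Leclerc+Priya, Fri morning→Abara, Fri afternoon→Leclerc+Wu, Fri evening→Abara, Sat morning→Olsen.
Total: 105 + 135 + 125 + 105 + 100 + 125 + 135 + 100 + 125 + 150 + 100 + 105 = £1410.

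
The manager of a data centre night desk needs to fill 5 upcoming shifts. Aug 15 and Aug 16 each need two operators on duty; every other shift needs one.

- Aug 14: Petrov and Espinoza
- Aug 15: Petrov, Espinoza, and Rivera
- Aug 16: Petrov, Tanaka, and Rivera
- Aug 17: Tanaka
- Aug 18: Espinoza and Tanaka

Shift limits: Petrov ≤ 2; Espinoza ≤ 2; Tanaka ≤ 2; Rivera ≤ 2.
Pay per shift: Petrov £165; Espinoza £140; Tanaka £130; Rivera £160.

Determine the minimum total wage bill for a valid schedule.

£1025

Aug 17 can only be covered by Tanaka, so that assignment is forced.
Picking the cheapest available operator for each shift independently would cost £990, but that ignores the shift limits.
An optimal schedule: Aug 14→Espinoza, Aug 15→Espinoza+Rivera, Aug 16→Rivera+Petrov, Aug 17→Tanaka, Aug 18→Tanaka.
Total: 140 + 140 + 160 + 160 + 165 + 130 + 130 = £1025.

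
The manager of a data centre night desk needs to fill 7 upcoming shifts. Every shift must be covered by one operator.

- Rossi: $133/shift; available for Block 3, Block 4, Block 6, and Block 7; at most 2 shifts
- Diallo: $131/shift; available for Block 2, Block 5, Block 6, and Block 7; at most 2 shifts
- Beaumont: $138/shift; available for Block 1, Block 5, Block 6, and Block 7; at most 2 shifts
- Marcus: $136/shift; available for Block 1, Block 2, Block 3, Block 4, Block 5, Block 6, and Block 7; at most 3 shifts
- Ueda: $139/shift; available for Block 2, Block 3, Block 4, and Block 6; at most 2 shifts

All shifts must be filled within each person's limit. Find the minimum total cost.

$936

Picking the cheapest available operator for each shift independently would cost $926, but that ignores the shift limits.
An optimal schedule: Block 1→Marcus, Block 2→Diallo, Block 3→Rossi, Block 4→Rossi, Block 5→Diallo, Block 6→Marcus, Block 7→Marcus.
Total: 136 + 131 + 133 + 133 + 131 + 136 + 136 = $936.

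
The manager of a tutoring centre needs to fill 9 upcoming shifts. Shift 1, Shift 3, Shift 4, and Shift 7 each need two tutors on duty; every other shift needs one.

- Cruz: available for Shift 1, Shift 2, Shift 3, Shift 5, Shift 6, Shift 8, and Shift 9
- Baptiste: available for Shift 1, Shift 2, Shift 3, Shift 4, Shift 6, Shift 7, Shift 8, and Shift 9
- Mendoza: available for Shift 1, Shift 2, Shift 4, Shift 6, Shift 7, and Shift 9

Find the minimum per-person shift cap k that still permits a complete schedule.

With 3 tutors and 13 worker-slots to fill, someone must work at least ⌈13/3⌉ = 5 shifts, so k ≥ 5.
k = 5 works: Shift 1→Cruz+Baptiste, Shift 2→Cruz, Shift 3→Cruz+Baptiste, Shift 4→Baptiste+Mendoza, Shift 5→Cruz, Shift 6→Baptiste, Shift 7→Baptiste+Mendoza, Shift 8→Cruz, Shift 9→Mendoza.
Loads: Cruz 5, Baptiste 5, Mendoza 3 — all ≤ 5.

5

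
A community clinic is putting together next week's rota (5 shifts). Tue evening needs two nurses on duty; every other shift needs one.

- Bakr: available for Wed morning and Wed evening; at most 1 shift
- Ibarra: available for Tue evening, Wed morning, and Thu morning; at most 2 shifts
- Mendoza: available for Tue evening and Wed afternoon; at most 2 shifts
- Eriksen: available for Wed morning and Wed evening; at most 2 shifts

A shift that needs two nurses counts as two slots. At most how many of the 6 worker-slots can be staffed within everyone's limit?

6

Total capacity across all nurses is 1+2+2+2 = 7, and 6 slots are needed, so at most 6 can be filled.
An assignment achieving 6: Tue evening→Ibarra+Mendoza, Wed morning→Eriksen, Wed afternoon→Mendoza, Wed evening→Bakr, Thu morning→Ibarra.
Loads: Bakr 1/1, Ibarra 2/2, Mendoza 2/2, Eriksen 1/2.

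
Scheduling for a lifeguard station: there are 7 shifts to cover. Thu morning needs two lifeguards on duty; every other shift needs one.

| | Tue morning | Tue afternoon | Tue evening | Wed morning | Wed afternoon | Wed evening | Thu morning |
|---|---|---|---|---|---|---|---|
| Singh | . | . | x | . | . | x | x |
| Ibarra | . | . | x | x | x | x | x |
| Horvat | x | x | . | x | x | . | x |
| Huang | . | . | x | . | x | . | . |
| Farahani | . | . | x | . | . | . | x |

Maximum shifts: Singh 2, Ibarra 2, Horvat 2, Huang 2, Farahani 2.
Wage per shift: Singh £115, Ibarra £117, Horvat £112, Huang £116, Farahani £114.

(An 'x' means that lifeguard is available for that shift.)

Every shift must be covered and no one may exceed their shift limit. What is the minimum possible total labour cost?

Tue morning can only be covered by Horvat, so that assignment is forced.
Tue afternoon can only be covered by Horvat, so that assignment is forced.
Picking the cheapest available lifeguard for each shift independently would cost £903, but that ignores the shift limits.
An optimal schedule: Tue morning→Horvat, Tue afternoon→Horvat, Tue evening→Farahani, Wed morning→Ibarra, Wed afternoon→Huang, Wed evening→Singh, Thu morning→Farahani+Singh.
Total: 112 + 112 + 114 + 117 + 116 + 115 + 114 + 115 = £915.

£915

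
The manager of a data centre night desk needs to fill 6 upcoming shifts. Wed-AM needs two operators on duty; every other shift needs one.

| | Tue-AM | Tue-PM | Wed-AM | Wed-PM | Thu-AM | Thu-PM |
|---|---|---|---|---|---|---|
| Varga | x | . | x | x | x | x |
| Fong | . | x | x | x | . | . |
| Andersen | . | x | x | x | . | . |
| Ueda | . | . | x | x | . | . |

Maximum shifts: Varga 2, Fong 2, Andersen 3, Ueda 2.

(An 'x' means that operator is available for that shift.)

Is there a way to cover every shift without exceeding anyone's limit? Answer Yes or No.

Total capacity is 9 and 7 slots are needed, so capacity alone doesn't rule it out.
Shifts {Tue-AM, Thu-AM, Thu-PM} need 3 worker-slots in total, but the operators available for any of those shifts (Varga) can supply at most 2 among them. So no valid schedule exists.

No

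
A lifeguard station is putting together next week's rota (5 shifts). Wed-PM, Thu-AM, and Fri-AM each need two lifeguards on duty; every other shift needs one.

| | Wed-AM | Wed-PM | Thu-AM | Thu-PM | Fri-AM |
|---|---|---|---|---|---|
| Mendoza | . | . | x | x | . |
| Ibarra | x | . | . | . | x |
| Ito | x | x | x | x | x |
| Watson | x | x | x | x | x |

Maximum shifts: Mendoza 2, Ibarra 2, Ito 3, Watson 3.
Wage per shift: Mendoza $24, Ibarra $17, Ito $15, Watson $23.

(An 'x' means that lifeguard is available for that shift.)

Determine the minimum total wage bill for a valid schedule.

Wed-PM can only be covered by Ito and Watson, so that assignment is forced.
Picking the cheapest available lifeguard for each shift independently would cost $138, but that ignores the shift limits.
An optimal schedule: Wed-AM→Ibarra, Wed-PM→Ito+Watson, Thu-AM→Ito+Watson, Thu-PM→Ito, Fri-AM→Ibarra+Watson.
Total: 17 + 15 + 23 + 15 + 23 + 15 + 17 + 23 = $148.

$148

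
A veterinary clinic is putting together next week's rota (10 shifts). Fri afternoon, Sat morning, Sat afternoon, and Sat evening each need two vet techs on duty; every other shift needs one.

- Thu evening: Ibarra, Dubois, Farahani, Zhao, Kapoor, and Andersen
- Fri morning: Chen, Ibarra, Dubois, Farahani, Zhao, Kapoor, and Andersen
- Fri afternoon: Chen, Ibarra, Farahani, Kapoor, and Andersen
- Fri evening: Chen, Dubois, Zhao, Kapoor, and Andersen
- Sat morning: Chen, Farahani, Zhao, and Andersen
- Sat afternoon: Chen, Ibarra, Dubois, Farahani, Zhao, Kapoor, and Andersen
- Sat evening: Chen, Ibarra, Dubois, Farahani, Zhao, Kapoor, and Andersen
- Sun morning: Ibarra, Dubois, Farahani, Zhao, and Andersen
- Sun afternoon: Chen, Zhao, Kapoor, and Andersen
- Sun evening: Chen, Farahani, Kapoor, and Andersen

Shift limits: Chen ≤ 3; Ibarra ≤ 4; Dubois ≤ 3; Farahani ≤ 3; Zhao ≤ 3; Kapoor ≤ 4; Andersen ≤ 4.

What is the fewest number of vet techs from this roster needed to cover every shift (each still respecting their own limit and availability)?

14 slots to fill and no one can take more than 4, so at least ⌈14/4⌉ = 4 vet techs are needed.
Chen, Ibarra, Dubois, and Andersen alone can cover everything: Thu evening→Ibarra, Fri morning→Ibarra, Fri afternoon→Ibarra+Andersen, Fri evening→Dubois, Sat morning→Chen+Andersen, Sat afternoon→Dubois+Andersen, Sat evening→Dubois+Andersen, Sun morning→Ibarra, Sun afternoon→Chen, Sun evening→Chen.

4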